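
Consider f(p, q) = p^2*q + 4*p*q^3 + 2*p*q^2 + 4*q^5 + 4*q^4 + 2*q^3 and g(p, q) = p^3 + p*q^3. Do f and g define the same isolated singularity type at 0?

No.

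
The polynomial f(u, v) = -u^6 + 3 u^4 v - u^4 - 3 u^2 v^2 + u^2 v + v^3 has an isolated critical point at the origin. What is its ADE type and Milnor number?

Type D_{4}, Milnor number mu = 4.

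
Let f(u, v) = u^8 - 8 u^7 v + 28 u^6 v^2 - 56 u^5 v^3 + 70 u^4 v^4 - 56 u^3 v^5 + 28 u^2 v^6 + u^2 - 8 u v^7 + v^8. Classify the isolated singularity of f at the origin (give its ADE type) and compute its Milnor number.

Type A7, Milnor number mu = 7.

The Hessian of f at 0 is [[2, 0], [0, 0]] with rank 1, so corank 1. A Groebner basis of the Jacobian ideal J(f) in C{u,v} is {v^7, u}; counting standard monomials gives mu = 7. Corank 1: A-series; mu = 7 gives A_7.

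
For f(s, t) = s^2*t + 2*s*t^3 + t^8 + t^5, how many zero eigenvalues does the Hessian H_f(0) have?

2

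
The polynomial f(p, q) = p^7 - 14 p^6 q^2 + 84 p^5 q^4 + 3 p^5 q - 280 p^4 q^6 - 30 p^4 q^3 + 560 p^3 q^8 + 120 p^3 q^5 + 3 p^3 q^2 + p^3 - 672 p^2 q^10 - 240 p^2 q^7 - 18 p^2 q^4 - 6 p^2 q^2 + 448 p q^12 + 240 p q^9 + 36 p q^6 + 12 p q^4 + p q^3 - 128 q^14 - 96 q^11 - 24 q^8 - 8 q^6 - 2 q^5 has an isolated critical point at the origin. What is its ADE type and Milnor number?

Type E_7, Milnor number mu = 7.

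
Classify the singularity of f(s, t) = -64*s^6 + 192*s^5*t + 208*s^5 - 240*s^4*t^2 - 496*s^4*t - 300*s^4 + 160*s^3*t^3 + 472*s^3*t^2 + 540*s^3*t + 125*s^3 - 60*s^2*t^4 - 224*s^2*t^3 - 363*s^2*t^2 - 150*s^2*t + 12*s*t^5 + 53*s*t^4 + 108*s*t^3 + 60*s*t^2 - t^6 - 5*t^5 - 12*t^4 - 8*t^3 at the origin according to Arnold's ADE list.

The Hessian of f at 0 has rank 0. Corank 2; j^3 = (5*s - 2*t)^3 is a perfect cube, so E-series; the 5-jet and mu = 8 give E_8.

E_8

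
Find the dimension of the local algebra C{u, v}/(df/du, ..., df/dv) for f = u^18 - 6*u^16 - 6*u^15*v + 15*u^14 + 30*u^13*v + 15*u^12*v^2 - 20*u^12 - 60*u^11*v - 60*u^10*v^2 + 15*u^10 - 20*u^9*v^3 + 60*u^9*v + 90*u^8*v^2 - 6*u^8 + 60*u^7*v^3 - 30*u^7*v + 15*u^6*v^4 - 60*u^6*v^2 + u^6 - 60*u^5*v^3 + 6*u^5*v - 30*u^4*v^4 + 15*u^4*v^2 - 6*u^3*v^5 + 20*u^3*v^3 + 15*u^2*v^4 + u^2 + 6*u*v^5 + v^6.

The Hessian of f at 0 has rank 1. Corank 1: A-series; mu = 5 gives A_5.

5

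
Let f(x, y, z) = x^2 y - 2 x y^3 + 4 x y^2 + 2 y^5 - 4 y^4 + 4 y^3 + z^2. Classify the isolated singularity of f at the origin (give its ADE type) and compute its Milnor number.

Type D_{6}, Milnor number mu = 6.

The Hessian of f at 0 is [[0, 0, 0], [0, 0, 0], [0, 0, 2]] with rank 1, so corank 2. A Groebner basis of the Jacobian ideal J(f) in C{x,y,z} is {x^3 + 3*x^2 + 20*x*y + 28*y^2, x^2*y - x^2 - 8*x*y - 12*y^2, x^2/4 + x*y^2 + 3*x*y + 5*y^2, -x*y + y^3 - 2*y^2, z}; counting standard monomials gives mu = 6. Corank 2; j^3 = y*(x + 2*y)^2 has shape L^2 M (L != M), so D-series; mu = 6 gives D_6.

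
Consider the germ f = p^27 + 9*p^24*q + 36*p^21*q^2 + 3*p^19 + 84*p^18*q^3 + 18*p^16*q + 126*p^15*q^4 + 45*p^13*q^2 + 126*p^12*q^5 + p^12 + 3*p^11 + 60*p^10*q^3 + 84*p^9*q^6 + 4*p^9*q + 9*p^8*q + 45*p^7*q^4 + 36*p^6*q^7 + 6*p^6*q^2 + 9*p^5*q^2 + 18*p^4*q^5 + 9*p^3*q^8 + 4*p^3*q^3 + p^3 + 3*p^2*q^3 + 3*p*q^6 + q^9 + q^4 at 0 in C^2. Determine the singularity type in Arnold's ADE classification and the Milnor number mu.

Type E_6, Milnor number mu = 6.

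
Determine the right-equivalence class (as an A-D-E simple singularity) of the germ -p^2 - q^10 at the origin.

The Hessian of f at 0 is [[-2, 0], [0, 0]] with rank 1, so corank 1. A Groebner basis of the Jacobian ideal J(f) in C{p,q} is {q^9, p}; counting standard monomials gives mu = 9. Corank 1: A-series; mu = 9 gives A_9.

A9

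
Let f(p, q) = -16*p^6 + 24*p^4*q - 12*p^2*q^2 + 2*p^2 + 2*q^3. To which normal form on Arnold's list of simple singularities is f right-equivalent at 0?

A_2

The Hessian of f at 0 is [[4, 0], [0, 0]] with rank 1, so corank 1. A Groebner basis of the Jacobian ideal J(f) in C{p,q} is {q^2, p}; counting standard monomials gives mu = 2. Corank 1: A-series; mu = 2 gives A_2.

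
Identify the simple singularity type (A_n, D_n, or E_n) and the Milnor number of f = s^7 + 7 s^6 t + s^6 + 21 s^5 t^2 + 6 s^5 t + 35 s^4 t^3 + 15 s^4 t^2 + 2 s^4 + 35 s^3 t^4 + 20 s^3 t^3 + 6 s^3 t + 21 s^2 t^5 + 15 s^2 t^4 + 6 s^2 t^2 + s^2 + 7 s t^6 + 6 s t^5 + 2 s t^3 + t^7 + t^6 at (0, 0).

Type A_{6}, Milnor number mu = 6.

The Hessian of f at 0 has rank 1. Corank 1: A-series; mu = 6 gives A_6.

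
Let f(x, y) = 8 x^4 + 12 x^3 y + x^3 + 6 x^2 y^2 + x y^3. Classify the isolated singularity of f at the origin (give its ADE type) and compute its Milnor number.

The Hessian of f at 0 is [[0, 0], [0, 0]] with rank 0, so corank 2. A Groebner basis of the Jacobian ideal J(f) in C{x,y} is {3*x^2/4 + y^4 + y^3/4, x^3, x^2*y - x^2/4 - y^3/12, x^2 + x*y^2 + y^3/3}; counting standard monomials gives mu = 7. Corank 2; j^3 = x^3 is a perfect cube, so E-series; the 4-jet and mu = 7 give E_7.

Type E_7, Milnor number mu = 7.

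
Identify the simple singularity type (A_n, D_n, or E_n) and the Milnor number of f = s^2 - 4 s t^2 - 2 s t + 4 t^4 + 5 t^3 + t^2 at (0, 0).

Type A_2, Milnor number mu = 2.

The Hessian of f at 0 is [[2, -2], [-2, 2]] with rank 1, so corank 1. A Groebner basis of the Jacobian ideal J(f) in C{s,t} is {t^2, s - t}; counting standard monomials gives mu = 2. Corank 1: A-series; mu = 2 gives A_2.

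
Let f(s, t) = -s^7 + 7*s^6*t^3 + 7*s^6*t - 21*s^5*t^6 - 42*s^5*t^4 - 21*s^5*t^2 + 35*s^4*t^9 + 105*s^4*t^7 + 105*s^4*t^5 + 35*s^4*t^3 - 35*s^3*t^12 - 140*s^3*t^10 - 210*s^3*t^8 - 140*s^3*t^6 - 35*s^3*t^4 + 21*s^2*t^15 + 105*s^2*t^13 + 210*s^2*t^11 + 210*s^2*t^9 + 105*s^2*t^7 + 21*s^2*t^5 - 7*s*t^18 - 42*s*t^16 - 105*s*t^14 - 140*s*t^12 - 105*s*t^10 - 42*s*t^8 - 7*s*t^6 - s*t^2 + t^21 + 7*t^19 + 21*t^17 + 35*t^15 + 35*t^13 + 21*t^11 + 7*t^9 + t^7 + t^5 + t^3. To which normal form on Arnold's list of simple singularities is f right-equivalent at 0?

D_8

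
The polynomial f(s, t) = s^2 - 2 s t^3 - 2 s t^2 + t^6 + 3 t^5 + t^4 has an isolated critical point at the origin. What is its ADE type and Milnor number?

The Hessian of f at 0 has rank 1. Corank 1: A-series; mu = 4 gives A_4.

Type A4, Milnor number mu = 4.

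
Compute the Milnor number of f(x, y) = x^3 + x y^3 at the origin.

The Hessian of f at 0 has rank 0. Corank 2; j^3 = x^3 is a perfect cube, so E-series; the 4-jet and mu = 7 give E_7.

7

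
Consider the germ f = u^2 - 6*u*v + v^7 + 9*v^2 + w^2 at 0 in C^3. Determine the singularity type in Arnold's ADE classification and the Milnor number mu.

Type A_{6}, Milnor number mu = 6.

The Hessian of f at 0 is [[2, -6, 0], [-6, 18, 0], [0, 0, 2]] with rank 2, so corank 1. A Groebner basis of the Jacobian ideal J(f) in C{u,v,w} is {v^6, u - 3*v, w}; counting standard monomials gives mu = 6. Corank 1: A-series; mu = 6 gives A_6.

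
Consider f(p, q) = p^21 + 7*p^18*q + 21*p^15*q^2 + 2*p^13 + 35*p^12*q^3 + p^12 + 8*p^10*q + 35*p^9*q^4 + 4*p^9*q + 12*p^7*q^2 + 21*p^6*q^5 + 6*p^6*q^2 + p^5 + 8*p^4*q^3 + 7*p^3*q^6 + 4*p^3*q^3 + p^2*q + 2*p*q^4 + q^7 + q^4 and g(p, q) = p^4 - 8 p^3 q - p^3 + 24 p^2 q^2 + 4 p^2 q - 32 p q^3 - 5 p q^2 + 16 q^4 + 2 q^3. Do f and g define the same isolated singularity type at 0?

Yes.

The Hessian of f at 0 is [[0, 0], [0, 0]] with rank 0, so corank 2. A Groebner basis of the Jacobian ideal J(f) in C{p,q} is {p^3, p^2/4 + q^3, p*q}; counting standard monomials gives mu = 5. Corank 2; j^3 = p^2*q has shape L^2 M (L != M), so D-series; mu = 5 gives D_5. The Hessian of g at 0 is [[0, 0], [0, 0]] with rank 0, so corank 2. A Groebner basis of the Jacobian ideal J(g) in C{p,q} is {p*q^2 + p*q/4 - q^2/4, p*q/4 + q^3 - q^2/4, p^2 - 3*p*q + 2*q^2}; counting standard monomials gives mu = 5. Corank 2; j^3 = -(p - 2*q)*(p - q)^2 has shape L^2 M (L != M), so D-series; mu = 5 gives D_5. Both have type D_5, hence right-equivalent.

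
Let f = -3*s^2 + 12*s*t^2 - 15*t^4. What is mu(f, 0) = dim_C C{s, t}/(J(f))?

3

The Hessian of f at 0 has rank 1. Corank 1: A-series; mu = 3 gives A_3.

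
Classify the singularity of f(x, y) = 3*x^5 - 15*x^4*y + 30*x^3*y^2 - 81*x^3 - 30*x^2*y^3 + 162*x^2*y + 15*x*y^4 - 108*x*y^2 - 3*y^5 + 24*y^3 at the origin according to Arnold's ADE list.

E_8

The Hessian of f at 0 is [[0, 0], [0, 0]] with rank 0, so corank 2. A Groebner basis of the Jacobian ideal J(f) in C{x,y} is {y^5, x*y^3 - 3*y^4/4, x^2 - 4*x*y/3 + 4*y^2/9}; counting standard monomials gives mu = 8. Corank 2; j^3 = -3*(3*x - 2*y)^3 is a perfect cube, so E-series; the 5-jet and mu = 8 give E_8.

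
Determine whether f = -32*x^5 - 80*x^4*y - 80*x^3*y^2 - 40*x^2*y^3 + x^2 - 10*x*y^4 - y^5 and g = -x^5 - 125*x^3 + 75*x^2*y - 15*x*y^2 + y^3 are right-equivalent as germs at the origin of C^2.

No.

The Hessian of f at 0 has rank 1. Corank 1: A-series; mu = 4 gives A_4. The Hessian of g at 0 has rank 0. Corank 2; j^3 = -(5*x - y)^3 is a perfect cube, so E-series; the 5-jet and mu = 8 give E_8. f is A_4 but g is E_8, hence not right-equivalent.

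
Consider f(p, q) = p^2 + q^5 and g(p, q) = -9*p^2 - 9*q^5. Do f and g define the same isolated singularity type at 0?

Yes.

The Hessian of f at 0 has rank 1. Corank 1: A-series; mu = 4 gives A_4. The Hessian of g at 0 has rank 1. Corank 1: A-series; mu = 4 gives A_4. Both have type A_4, hence right-equivalent.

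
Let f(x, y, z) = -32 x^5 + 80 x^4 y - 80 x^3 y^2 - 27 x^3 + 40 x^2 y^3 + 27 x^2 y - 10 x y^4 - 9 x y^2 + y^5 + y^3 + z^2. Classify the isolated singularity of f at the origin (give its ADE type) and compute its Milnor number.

Type E8, Milnor number mu = 8.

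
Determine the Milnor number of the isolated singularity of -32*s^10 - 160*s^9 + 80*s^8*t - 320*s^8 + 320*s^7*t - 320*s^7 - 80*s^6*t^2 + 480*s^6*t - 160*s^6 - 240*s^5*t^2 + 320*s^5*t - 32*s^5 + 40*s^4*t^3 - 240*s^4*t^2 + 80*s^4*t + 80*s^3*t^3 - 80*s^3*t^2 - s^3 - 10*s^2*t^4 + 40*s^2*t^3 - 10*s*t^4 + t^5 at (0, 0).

The Hessian of f at 0 is [[0, 0], [0, 0]] with rank 0, so corank 2. A Groebner basis of the Jacobian ideal J(f) in C{s,t} is {t^5, s*t^3 - t^4/8, s^2}; counting standard monomials gives mu = 8. Corank 2; j^3 = -s^3 is a perfect cube, so E-series; the 5-jet and mu = 8 give E_8.

8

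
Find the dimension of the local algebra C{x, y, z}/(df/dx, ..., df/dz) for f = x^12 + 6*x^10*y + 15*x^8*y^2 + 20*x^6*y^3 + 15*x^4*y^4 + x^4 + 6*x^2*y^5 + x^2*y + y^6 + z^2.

7

The Hessian of f at 0 has rank 1. Corank 2; j^3 = x^2*y has shape L^2 M (L != M), so D-series; mu = 7 gives D_7.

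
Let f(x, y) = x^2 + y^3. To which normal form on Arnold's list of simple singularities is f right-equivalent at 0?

A_2

The Hessian of f at 0 has rank 1. Corank 1: A-series; mu = 2 gives A_2.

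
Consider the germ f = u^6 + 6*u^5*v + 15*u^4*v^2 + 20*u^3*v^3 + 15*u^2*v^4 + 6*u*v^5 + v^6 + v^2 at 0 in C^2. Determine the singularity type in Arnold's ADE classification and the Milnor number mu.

The Hessian of f at 0 has rank 1. Corank 1: A-series; mu = 5 gives A_5.

Type A_{5}, Milnor number mu = 5.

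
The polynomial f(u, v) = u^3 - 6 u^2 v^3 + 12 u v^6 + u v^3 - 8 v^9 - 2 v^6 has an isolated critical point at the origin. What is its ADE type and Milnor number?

Type E7, Milnor number mu = 7.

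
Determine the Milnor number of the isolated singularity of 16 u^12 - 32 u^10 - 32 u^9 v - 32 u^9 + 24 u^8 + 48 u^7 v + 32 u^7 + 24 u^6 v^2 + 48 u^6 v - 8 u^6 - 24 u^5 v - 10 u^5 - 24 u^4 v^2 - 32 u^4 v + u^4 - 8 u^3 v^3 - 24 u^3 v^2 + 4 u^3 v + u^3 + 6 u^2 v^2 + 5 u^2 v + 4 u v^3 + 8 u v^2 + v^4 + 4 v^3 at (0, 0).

5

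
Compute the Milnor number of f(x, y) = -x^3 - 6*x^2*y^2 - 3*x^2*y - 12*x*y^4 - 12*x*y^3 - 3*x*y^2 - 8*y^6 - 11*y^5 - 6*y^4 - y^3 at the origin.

8

The Hessian of f at 0 is [[0, 0], [0, 0]] with rank 0, so corank 2. A Groebner basis of the Jacobian ideal J(f) in C{x,y} is {y^4, x^3 + 3*x^2*y - 3*x^2/4 - 3*x*y/2 - 2*y^3 - 3*y^2/4, x^2/4 + x*y^2 + x*y/2 + y^3 + y^2/4}; counting standard monomials gives mu = 8. Corank 2; j^3 = -(x + y)^3 is a perfect cube, so E-series; the 5-jet and mu = 8 give E_8.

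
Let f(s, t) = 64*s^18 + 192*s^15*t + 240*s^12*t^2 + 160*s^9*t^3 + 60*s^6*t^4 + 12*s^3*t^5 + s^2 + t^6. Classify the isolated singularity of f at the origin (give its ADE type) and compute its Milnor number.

Type A_5, Milnor number mu = 5.

The Hessian of f at 0 has rank 1. Corank 1: A-series; mu = 5 gives A_5.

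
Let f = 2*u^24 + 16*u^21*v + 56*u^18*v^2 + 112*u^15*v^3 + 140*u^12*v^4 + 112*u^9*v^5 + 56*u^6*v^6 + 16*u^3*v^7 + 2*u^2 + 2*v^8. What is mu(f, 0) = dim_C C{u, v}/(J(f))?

7

The Hessian of f at 0 has rank 1. Corank 1: A-series; mu = 7 gives A_7.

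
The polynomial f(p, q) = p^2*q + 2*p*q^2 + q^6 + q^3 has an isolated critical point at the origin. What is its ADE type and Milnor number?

Type D7, Milnor number mu = 7.

The Hessian of f at 0 is [[0, 0], [0, 0]] with rank 0, so corank 2. A Groebner basis of the Jacobian ideal J(f) in C{p,q} is {p^2/6 + q^5 - q^2/6, p^3 + q^3, p*q + q^2}; counting standard monomials gives mu = 7. Corank 2; j^3 = q*(p + q)^2 has shape L^2 M (L != M), so D-series; mu = 7 gives D_7.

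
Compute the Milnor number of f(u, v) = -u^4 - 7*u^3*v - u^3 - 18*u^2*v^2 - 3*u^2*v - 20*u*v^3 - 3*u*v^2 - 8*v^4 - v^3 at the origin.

7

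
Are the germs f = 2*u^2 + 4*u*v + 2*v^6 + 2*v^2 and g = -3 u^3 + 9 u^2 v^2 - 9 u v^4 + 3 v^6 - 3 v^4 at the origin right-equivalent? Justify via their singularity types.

No.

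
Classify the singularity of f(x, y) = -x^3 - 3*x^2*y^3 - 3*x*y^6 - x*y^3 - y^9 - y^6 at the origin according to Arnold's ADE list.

E_7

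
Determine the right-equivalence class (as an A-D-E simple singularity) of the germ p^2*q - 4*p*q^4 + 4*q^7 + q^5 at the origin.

D_{6}

The Hessian of f at 0 is [[0, 0], [0, 0]] with rank 0, so corank 2. A Groebner basis of the Jacobian ideal J(f) in C{p,q} is {-p*q/2 + q^4, p*q^2, p^2 + 5*p*q/2}; counting standard monomials gives mu = 6. Corank 2; j^3 = p^2*q has shape L^2 M (L != M), so D-series; mu = 6 gives D_6.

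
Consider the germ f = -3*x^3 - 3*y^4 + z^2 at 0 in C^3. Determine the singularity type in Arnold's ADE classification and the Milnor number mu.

Type E_6, Milnor number mu = 6.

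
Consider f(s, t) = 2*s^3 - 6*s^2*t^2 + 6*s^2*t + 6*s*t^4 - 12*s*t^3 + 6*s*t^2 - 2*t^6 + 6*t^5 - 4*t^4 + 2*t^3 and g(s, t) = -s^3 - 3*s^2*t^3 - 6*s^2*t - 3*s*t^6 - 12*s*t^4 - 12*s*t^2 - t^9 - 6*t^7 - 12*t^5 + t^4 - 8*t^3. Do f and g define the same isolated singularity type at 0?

Yes.

The Hessian of f at 0 has rank 0. Corank 2; j^3 = 2*(s + t)^3 is a perfect cube, so E-series; the 4-jet and mu = 6 give E_6. The Hessian of g at 0 has rank 0. Corank 2; j^3 = -(s + 2*t)^3 is a perfect cube, so E-series; the 4-jet and mu = 6 give E_6. Both have type E_6, hence right-equivalent.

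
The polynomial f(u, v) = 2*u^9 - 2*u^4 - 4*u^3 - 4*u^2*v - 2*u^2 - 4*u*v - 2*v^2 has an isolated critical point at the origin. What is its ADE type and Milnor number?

Type A_8, Milnor number mu = 8.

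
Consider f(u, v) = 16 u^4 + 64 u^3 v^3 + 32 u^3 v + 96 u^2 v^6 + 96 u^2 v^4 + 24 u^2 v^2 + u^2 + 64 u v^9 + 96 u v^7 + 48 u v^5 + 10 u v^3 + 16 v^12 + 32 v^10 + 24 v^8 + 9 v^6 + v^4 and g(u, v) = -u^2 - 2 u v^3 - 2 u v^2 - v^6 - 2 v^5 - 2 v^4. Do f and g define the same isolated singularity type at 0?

Yes.

The Hessian of f at 0 has rank 1. Corank 1: A-series; mu = 3 gives A_3. The Hessian of g at 0 has rank 1. Corank 1: A-series; mu = 3 gives A_3. Both have type A_3, hence right-equivalent.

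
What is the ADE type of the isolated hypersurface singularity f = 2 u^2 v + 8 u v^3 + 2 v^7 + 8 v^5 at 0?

D_8

The Hessian of f at 0 has rank 0. Corank 2; j^3 = 2*u^2*v has shape L^2 M (L != M), so D-series; mu = 8 gives D_8.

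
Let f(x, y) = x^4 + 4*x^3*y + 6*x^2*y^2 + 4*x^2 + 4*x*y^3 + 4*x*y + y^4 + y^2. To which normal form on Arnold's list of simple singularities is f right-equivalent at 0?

A_3

The Hessian of f at 0 has rank 1. Corank 1: A-series; mu = 3 gives A_3.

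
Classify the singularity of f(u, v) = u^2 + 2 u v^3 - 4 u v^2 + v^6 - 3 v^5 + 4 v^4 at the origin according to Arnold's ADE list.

A_4

The Hessian of f at 0 has rank 1. Corank 1: A-series; mu = 4 gives A_4.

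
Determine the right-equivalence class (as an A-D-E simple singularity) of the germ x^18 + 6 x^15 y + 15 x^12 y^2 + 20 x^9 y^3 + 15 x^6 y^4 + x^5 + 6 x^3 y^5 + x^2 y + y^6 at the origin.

The Hessian of f at 0 has rank 0. Corank 2; j^3 = x^2*y has shape L^2 M (L != M), so D-series; mu = 7 gives D_7.

D_{7}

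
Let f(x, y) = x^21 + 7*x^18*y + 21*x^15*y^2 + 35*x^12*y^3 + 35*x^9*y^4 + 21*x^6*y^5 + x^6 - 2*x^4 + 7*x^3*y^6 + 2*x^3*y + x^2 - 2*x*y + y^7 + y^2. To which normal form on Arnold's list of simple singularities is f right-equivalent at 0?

The Hessian of f at 0 has rank 1. Corank 1: A-series; mu = 6 gives A_6.

A_6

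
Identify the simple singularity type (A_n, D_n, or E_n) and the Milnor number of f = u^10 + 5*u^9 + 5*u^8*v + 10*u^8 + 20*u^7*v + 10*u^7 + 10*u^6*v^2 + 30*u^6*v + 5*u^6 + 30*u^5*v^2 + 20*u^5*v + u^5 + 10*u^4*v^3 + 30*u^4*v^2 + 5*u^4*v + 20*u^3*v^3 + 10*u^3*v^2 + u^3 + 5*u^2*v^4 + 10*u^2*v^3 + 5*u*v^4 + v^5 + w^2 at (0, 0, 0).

Type E8, Milnor number mu = 8.

The Hessian of f at 0 is [[0, 0, 0], [0, 0, 0], [0, 0, 2]] with rank 1, so corank 2. A Groebner basis of the Jacobian ideal J(f) in C{u,v,w} is {v^5, u*v^3 + v^4/4, u^2, w}; counting standard monomials gives mu = 8. Corank 2; j^3 = u^3 is a perfect cube, so E-series; the 5-jet and mu = 8 give E_8.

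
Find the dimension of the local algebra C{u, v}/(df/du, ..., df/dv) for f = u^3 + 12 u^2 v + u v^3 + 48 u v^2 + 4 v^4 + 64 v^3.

The Hessian of f at 0 has rank 0. Corank 2; j^3 = (u + 4*v)^3 is a perfect cube, so E-series; the 4-jet and mu = 7 give E_7.

7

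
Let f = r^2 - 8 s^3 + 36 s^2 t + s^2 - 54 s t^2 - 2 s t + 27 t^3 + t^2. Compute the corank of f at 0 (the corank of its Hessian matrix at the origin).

1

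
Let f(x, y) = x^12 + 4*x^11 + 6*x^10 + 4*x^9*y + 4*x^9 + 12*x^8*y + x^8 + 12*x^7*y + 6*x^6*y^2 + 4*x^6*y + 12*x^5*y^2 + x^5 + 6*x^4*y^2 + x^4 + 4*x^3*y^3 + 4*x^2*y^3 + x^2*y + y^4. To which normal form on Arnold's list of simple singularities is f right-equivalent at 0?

The Hessian of f at 0 is [[0, 0], [0, 0]] with rank 0, so corank 2. A Groebner basis of the Jacobian ideal J(f) in C{x,y} is {x^3, x^2/4 + y^3, x*y}; counting standard monomials gives mu = 5. Corank 2; j^3 = x^2*y has shape L^2 M (L != M), so D-series; mu = 5 gives D_5.

D5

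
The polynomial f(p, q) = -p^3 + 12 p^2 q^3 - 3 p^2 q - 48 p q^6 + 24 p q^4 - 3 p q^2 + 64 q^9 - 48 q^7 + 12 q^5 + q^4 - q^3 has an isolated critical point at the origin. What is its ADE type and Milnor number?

The Hessian of f at 0 has rank 0. Corank 2; j^3 = -(p + q)^3 is a perfect cube, so E-series; the 4-jet and mu = 6 give E_6.

Type E_6, Milnor number mu = 6.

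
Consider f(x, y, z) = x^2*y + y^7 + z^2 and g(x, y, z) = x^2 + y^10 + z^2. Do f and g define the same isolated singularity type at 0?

No.

The Hessian of f at 0 is [[0, 0, 0], [0, 0, 0], [0, 0, 2]] with rank 1, so corank 2. A Groebner basis of the Jacobian ideal J(f) in C{x,y,z} is {x^2/7 + y^6, x^3, x*y, z}; counting standard monomials gives mu = 8. Corank 2; j^3 = x^2*y has shape L^2 M (L != M), so D-series; mu = 8 gives D_8. The Hessian of g at 0 is [[2, 0, 0], [0, 0, 0], [0, 0, 2]] with rank 2, so corank 1. A Groebner basis of the Jacobian ideal J(g) in C{x,y,z} is {y^9, x, z}; counting standard monomials gives mu = 9. Corank 1: A-series; mu = 9 gives A_9. f is D_8 but g is A_9, hence not right-equivalent.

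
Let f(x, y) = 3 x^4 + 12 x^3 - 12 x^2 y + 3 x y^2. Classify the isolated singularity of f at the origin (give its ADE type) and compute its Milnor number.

Type D5, Milnor number mu = 5.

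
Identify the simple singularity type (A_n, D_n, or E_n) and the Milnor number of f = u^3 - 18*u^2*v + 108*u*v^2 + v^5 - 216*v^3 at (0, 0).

Type E_{8}, Milnor number mu = 8.

The Hessian of f at 0 is [[0, 0], [0, 0]] with rank 0, so corank 2. A Groebner basis of the Jacobian ideal J(f) in C{u,v} is {v^4, u^2 - 12*u*v + 36*v^2}; counting standard monomials gives mu = 8. Corank 2; j^3 = (u - 6*v)^3 is a perfect cube, so E-series; the 5-jet and mu = 8 give E_8.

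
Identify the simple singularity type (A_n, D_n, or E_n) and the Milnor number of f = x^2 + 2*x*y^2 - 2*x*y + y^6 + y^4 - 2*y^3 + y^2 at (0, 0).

The Hessian of f at 0 has rank 1. Corank 1: A-series; mu = 5 gives A_5.

Type A5, Milnor number mu = 5.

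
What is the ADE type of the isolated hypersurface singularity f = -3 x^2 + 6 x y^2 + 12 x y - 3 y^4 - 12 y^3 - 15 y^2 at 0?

A_1

The Hessian of f at 0 is [[-6, 12], [12, -30]] with rank 2, so corank 0. A Groebner basis of the Jacobian ideal J(f) in C{x,y} is {x, y}; counting standard monomials gives mu = 1. Corank 0: nondegenerate Morse point, so A_1.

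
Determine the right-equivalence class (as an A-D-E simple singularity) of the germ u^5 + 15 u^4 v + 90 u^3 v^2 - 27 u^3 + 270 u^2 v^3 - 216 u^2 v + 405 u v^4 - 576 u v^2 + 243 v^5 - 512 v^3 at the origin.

E_{8}

The Hessian of f at 0 has rank 0. Corank 2; j^3 = -(3*u + 8*v)^3 is a perfect cube, so E-series; the 5-jet and mu = 8 give E_8.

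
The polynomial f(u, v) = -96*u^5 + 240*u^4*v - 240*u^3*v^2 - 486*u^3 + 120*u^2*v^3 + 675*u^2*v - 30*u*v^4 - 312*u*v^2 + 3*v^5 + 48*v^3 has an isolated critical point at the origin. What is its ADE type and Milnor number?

Type D_6, Milnor number mu = 6.

The Hessian of f at 0 has rank 0. Corank 2; j^3 = -3*(2*u - v)*(9*u - 4*v)^2 has shape L^2 M (L != M), so D-series; mu = 6 gives D_6.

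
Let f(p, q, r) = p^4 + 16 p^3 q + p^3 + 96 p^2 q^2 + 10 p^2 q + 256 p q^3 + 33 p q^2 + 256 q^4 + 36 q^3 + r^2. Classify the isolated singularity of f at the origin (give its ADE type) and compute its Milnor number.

Type D_5, Milnor number mu = 5.

The Hessian of f at 0 is [[0, 0, 0], [0, 0, 0], [0, 0, 2]] with rank 1, so corank 2. A Groebner basis of the Jacobian ideal J(f) in C{p,q,r} is {p*q^2 + 3*p*q/4 + 9*q^2/4, -p*q/4 + q^3 - 3*q^2/4, p^2 + 7*p*q + 12*q^2, r}; counting standard monomials gives mu = 5. Corank 2; j^3 = (p + 3*q)^2*(p + 4*q) has shape L^2 M (L != M), so D-series; mu = 5 gives D_5.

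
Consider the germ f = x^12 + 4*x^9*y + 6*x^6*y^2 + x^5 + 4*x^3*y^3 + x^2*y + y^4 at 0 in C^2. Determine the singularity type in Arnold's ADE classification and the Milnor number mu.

The Hessian of f at 0 is [[0, 0], [0, 0]] with rank 0, so corank 2. A Groebner basis of the Jacobian ideal J(f) in C{x,y} is {x^3, x^2/4 + y^3, x*y}; counting standard monomials gives mu = 5. Corank 2; j^3 = x^2*y has shape L^2 M (L != M), so D-series; mu = 5 gives D_5.

Type D_{5}, Milnor number mu = 5.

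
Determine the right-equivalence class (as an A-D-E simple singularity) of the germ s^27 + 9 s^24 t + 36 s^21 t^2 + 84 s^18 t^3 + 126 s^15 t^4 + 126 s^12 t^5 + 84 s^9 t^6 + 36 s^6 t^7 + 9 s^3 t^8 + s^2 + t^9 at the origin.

A_8

The Hessian of f at 0 is [[2, 0], [0, 0]] with rank 1, so corank 1. A Groebner basis of the Jacobian ideal J(f) in C{s,t} is {t^8, s}; counting standard monomials gives mu = 8. Corank 1: A-series; mu = 8 gives A_8.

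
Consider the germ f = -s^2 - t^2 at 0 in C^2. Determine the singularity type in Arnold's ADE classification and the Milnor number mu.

The Hessian of f at 0 has rank 2. Corank 0: nondegenerate Morse point, so A_1.

Type A1, Milnor number mu = 1.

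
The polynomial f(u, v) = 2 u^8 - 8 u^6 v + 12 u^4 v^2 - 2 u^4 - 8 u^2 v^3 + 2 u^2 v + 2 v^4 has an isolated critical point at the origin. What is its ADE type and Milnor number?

The Hessian of f at 0 is [[0, 0], [0, 0]] with rank 0, so corank 2. A Groebner basis of the Jacobian ideal J(f) in C{u,v} is {u^3, u^2/4 + v^3, u*v}; counting standard monomials gives mu = 5. Corank 2; j^3 = 2*u^2*v has shape L^2 M (L != M), so D-series; mu = 5 gives D_5.

Type D_{5}, Milnor number mu = 5.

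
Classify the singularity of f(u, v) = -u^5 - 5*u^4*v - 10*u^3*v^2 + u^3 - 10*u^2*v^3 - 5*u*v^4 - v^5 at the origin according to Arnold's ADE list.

E8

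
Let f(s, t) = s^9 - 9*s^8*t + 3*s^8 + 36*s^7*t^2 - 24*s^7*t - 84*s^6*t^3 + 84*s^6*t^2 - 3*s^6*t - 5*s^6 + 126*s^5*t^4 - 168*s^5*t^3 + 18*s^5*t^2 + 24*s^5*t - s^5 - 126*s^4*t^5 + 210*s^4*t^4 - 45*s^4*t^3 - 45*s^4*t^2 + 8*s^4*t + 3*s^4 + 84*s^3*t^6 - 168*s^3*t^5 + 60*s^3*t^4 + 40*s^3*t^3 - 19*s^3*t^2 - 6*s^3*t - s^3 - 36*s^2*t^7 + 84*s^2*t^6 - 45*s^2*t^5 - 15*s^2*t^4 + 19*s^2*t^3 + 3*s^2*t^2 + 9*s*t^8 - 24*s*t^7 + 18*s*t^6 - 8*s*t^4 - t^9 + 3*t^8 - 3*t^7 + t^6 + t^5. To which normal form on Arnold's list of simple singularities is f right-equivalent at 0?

The Hessian of f at 0 has rank 0. Corank 2; j^3 = -s^3 is a perfect cube, so E-series; the 5-jet and mu = 8 give E_8.

E_{8}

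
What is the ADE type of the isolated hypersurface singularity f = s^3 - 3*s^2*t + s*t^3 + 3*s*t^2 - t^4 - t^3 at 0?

The Hessian of f at 0 is [[0, 0], [0, 0]] with rank 0, so corank 2. A Groebner basis of the Jacobian ideal J(f) in C{s,t} is {s^3 - 3*s^2*t - 6*s^2 + 12*s*t - 6*t^2, 3*s^2 + s*t^2 - 6*s*t + 3*t^2, 3*s^2 - 6*s*t + t^3 + 3*t^2}; counting standard monomials gives mu = 7. Corank 2; j^3 = (s - t)^3 is a perfect cube, so E-series; the 4-jet and mu = 7 give E_7.

E_{7}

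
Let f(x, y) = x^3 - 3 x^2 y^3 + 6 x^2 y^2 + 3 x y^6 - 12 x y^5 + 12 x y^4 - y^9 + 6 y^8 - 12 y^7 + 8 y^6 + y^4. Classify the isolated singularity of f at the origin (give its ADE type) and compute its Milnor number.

Type E_6, Milnor number mu = 6.

The Hessian of f at 0 has rank 0. Corank 2; j^3 = x^3 is a perfect cube, so E-series; the 4-jet and mu = 6 give E_6.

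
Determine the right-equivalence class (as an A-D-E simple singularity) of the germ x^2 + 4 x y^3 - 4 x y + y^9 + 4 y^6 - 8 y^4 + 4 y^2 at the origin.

A8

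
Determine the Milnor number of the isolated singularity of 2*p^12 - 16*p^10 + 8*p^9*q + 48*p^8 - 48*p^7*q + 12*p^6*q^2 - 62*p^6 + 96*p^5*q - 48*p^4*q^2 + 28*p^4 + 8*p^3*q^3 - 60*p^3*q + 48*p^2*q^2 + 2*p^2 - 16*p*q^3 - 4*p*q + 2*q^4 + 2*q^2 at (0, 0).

3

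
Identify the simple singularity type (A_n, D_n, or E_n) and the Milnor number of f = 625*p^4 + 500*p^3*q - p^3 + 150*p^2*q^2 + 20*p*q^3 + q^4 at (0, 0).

Type E6, Milnor number mu = 6.

The Hessian of f at 0 has rank 0. Corank 2; j^3 = -p^3 is a perfect cube, so E-series; the 4-jet and mu = 6 give E_6.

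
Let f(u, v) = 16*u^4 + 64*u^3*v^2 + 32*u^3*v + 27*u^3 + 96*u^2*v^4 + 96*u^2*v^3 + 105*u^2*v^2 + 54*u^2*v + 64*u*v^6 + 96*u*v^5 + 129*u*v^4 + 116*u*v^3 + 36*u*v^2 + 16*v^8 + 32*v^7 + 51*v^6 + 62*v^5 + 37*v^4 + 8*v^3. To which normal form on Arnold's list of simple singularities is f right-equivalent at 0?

The Hessian of f at 0 is [[0, 0], [0, 0]] with rank 0, so corank 2. A Groebner basis of the Jacobian ideal J(f) in C{u,v} is {u^3 - 2*u^2 - 8*u*v/3 - 8*v^2/9, u^2*v + 10*u^2/3 + 40*u*v/9 + 40*v^2/27, -11*u^2/2 + u*v^2 - 22*u*v/3 - 22*v^2/9, 9*u^2 + 12*u*v + v^3 + 4*v^2}; counting standard monomials gives mu = 6. Corank 2; j^3 = (3*u + 2*v)^3 is a perfect cube, so E-series; the 4-jet and mu = 6 give E_6.

E6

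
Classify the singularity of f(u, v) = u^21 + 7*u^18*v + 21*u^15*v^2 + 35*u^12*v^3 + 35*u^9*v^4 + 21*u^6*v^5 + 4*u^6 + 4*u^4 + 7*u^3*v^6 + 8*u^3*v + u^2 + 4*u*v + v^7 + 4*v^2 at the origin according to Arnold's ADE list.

The Hessian of f at 0 is [[2, 4], [4, 8]] with rank 1, so corank 1. A Groebner basis of the Jacobian ideal J(f) in C{u,v} is {-u*v/16 + v^4 - v^2/8, u*v^2 + u/24 + 4*v^3/3 + v/12, u^2 + 4*u*v + 4*v^2}; counting standard monomials gives mu = 6. Corank 1: A-series; mu = 6 gives A_6.

A_6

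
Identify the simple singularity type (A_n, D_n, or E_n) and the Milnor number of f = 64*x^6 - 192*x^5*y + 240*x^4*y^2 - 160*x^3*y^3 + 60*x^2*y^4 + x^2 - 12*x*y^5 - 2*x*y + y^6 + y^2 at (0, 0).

The Hessian of f at 0 has rank 1. Corank 1: A-series; mu = 5 gives A_5.

Type A_{5}, Milnor number mu = 5.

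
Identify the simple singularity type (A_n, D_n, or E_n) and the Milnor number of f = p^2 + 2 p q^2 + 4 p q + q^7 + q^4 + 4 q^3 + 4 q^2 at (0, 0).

The Hessian of f at 0 is [[2, 4], [4, 8]] with rank 1, so corank 1. A Groebner basis of the Jacobian ideal J(f) in C{p,q} is {p^3 + 6*p^2*q - 12*p^2 - 32*p*q + 16*p + 32*q, p + q^2 + 2*q}; counting standard monomials gives mu = 6. Corank 1: A-series; mu = 6 gives A_6.

Type A_6, Milnor number mu = 6.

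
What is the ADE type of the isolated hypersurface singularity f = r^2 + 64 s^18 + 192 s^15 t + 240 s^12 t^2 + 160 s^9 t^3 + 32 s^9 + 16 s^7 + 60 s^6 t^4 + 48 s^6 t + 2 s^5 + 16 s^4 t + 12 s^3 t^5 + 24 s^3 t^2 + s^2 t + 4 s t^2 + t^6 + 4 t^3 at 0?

D7

The Hessian of f at 0 has rank 1. Corank 2; j^3 = t*(s + 2*t)^2 has shape L^2 M (L != M), so D-series; mu = 7 gives D_7.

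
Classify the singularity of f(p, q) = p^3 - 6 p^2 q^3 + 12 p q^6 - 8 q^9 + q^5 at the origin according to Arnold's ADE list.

E_{8}

The Hessian of f at 0 is [[0, 0], [0, 0]] with rank 0, so corank 2. A Groebner basis of the Jacobian ideal J(f) in C{p,q} is {-p^2/4 + p*q^3, q^4, p^3, p^2*q}; counting standard monomials gives mu = 8. Corank 2; j^3 = p^3 is a perfect cube, so E-series; the 5-jet and mu = 8 give E_8.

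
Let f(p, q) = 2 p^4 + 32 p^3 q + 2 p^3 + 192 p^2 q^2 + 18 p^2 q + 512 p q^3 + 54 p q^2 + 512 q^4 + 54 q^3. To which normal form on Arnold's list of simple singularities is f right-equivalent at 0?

The Hessian of f at 0 is [[0, 0], [0, 0]] with rank 0, so corank 2. A Groebner basis of the Jacobian ideal J(f) in C{p,q} is {q^4, p*q^2 + 10*q^3/3, p^2 + 6*p*q + 9*q^2}; counting standard monomials gives mu = 6. Corank 2; j^3 = 2*(p + 3*q)^3 is a perfect cube, so E-series; the 4-jet and mu = 6 give E_6.

E6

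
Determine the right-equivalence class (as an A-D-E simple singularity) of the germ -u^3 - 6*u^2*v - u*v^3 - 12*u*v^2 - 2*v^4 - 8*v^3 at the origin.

The Hessian of f at 0 has rank 0. Corank 2; j^3 = -(u + 2*v)^3 is a perfect cube, so E-series; the 4-jet and mu = 7 give E_7.

E_7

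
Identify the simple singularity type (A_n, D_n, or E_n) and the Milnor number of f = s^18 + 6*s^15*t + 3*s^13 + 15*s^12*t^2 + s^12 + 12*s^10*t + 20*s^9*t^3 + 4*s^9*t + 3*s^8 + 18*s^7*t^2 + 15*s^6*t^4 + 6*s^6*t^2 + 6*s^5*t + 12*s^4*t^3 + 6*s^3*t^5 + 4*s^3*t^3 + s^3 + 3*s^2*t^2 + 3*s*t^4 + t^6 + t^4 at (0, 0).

The Hessian of f at 0 has rank 0. Corank 2; j^3 = s^3 is a perfect cube, so E-series; the 4-jet and mu = 6 give E_6.

Type E6, Milnor number mu = 6.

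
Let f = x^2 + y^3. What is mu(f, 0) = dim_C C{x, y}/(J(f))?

2

The Hessian of f at 0 has rank 1. Corank 1: A-series; mu = 2 gives A_2.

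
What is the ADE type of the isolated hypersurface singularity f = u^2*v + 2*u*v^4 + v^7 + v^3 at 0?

D4

The Hessian of f at 0 is [[0, 0], [0, 0]] with rank 0, so corank 2. A Groebner basis of the Jacobian ideal J(f) in C{u,v} is {v^3, u^2 + 3*v^2, u*v}; counting standard monomials gives mu = 4. Corank 2; j^3 = v*(u^2 + v^2) splits into three distinct lines over C (the quadratic factor has nonzero discriminant), so D_4.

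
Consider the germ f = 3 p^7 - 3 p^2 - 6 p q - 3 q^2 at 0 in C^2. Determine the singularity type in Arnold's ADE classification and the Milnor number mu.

The Hessian of f at 0 is [[-6, -6], [-6, -6]] with rank 1, so corank 1. A Groebner basis of the Jacobian ideal J(f) in C{p,q} is {q^6, p + q}; counting standard monomials gives mu = 6. Corank 1: A-series; mu = 6 gives A_6.

Type A6, Milnor number mu = 6.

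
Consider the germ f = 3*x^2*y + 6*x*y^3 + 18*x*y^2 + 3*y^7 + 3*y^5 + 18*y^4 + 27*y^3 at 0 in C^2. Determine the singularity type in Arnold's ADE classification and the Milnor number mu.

Type D8, Milnor number mu = 8.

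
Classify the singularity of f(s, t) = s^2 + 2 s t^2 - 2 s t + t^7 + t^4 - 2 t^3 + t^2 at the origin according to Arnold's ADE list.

A_{6}

The Hessian of f at 0 has rank 1. Corank 1: A-series; mu = 6 gives A_6.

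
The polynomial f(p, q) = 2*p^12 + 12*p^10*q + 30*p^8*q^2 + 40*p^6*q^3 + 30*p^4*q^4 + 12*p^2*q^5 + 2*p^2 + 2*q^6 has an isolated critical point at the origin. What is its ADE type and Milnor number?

Type A_{5}, Milnor number mu = 5.

The Hessian of f at 0 has rank 1. Corank 1: A-series; mu = 5 gives A_5.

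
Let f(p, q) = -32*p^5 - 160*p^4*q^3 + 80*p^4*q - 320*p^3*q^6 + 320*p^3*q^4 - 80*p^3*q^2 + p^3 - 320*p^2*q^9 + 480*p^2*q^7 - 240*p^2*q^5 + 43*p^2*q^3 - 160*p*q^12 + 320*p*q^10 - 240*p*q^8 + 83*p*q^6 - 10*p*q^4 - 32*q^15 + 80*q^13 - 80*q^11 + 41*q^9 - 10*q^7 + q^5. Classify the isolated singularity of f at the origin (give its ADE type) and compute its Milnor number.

Type E_{8}, Milnor number mu = 8.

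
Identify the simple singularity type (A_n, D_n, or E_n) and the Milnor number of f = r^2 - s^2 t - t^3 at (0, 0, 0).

Type D_{4}, Milnor number mu = 4.

The Hessian of f at 0 has rank 1. Corank 2; j^3 = -t*(s^2 + t^2) splits into three distinct lines over C (the quadratic factor has nonzero discriminant), so D_4.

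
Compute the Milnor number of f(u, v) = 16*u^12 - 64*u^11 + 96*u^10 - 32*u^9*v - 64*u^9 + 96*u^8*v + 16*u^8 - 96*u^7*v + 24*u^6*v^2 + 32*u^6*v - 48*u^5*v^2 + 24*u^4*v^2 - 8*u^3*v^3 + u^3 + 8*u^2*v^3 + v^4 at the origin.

6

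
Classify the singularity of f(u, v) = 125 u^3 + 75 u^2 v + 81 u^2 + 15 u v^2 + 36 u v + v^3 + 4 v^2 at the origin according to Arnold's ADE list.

A2

The Hessian of f at 0 has rank 1. Corank 1: A-series; mu = 2 gives A_2.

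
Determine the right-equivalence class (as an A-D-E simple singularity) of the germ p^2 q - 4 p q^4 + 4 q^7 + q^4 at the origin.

D_5

The Hessian of f at 0 has rank 0. Corank 2; j^3 = p^2*q has shape L^2 M (L != M), so D-series; mu = 5 gives D_5.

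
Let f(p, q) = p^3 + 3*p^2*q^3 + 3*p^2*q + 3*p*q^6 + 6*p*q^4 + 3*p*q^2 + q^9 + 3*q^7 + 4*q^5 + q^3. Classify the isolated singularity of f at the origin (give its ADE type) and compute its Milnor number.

Type E8, Milnor number mu = 8.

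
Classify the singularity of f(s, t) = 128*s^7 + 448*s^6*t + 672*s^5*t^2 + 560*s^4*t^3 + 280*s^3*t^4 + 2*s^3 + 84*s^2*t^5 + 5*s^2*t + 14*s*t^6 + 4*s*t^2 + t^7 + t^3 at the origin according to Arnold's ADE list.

D_8

The Hessian of f at 0 has rank 0. Corank 2; j^3 = (s + t)^2*(2*s + t) has shape L^2 M (L != M), so D-series; mu = 8 gives D_8.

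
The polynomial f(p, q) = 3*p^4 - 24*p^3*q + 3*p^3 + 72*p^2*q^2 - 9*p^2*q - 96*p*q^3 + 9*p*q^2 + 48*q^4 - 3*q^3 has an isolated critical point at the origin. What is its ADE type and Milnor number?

Type E6, Milnor number mu = 6.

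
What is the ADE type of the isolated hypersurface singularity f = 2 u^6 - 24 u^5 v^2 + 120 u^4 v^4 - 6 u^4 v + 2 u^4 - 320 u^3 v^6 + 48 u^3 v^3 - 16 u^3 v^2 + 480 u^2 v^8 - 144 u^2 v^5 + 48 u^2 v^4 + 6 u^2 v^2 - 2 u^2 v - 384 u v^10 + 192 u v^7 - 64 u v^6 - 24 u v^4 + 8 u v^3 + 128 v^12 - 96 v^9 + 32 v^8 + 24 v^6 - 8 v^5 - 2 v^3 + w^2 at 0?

D_{4}

The Hessian of f at 0 has rank 1. Corank 2; j^3 = -2*v*(u^2 + v^2) splits into three distinct lines over C (the quadratic factor has nonzero discriminant), so D_4.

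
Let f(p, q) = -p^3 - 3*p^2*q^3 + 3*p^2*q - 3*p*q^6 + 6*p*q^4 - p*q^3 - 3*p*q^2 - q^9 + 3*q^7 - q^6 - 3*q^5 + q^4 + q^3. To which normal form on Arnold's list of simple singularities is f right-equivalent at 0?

E7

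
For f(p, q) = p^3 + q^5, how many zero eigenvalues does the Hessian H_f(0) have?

2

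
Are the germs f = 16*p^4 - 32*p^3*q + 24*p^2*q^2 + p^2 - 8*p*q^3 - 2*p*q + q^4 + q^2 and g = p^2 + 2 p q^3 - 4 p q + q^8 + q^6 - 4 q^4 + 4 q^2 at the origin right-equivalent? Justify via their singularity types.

No.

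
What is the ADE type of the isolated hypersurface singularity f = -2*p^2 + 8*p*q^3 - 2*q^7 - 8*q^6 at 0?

The Hessian of f at 0 is [[-4, 0], [0, 0]] with rank 1, so corank 1. A Groebner basis of the Jacobian ideal J(f) in C{p,q} is {-p/2 + q^3, p^2}; counting standard monomials gives mu = 6. Corank 1: A-series; mu = 6 gives A_6.

A_6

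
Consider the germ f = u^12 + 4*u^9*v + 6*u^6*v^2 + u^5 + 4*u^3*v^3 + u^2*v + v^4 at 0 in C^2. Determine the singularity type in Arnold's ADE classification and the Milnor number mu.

The Hessian of f at 0 has rank 0. Corank 2; j^3 = u^2*v has shape L^2 M (L != M), so D-series; mu = 5 gives D_5.

Type D5, Milnor number mu = 5.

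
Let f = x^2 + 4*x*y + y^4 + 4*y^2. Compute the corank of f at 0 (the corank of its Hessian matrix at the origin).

1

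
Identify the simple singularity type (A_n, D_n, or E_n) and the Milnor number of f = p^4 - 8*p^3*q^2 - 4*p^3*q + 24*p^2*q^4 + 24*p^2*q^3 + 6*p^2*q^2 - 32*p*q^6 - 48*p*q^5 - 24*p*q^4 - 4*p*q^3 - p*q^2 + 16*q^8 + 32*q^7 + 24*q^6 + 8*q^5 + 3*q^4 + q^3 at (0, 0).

Type D5, Milnor number mu = 5.

The Hessian of f at 0 is [[0, 0], [0, 0]] with rank 0, so corank 2. A Groebner basis of the Jacobian ideal J(f) in C{p,q} is {p^3 - q^2/4, q^3, p*q - q^2}; counting standard monomials gives mu = 5. Corank 2; j^3 = -q^2*(p - q) has shape L^2 M (L != M), so D-series; mu = 5 gives D_5.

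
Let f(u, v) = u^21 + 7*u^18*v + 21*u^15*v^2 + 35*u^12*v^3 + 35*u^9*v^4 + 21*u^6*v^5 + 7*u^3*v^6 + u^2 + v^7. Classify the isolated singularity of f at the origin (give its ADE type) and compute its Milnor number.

Type A6, Milnor number mu = 6.

The Hessian of f at 0 has rank 1. Corank 1: A-series; mu = 6 gives A_6.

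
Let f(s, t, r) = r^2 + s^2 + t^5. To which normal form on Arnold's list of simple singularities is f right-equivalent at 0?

A4

The Hessian of f at 0 has rank 2. Corank 1: A-series; mu = 4 gives A_4.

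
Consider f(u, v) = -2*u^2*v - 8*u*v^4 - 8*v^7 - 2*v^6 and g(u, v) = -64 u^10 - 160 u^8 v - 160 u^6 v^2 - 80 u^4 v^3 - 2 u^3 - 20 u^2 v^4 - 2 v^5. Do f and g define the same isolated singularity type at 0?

The Hessian of f at 0 has rank 0. Corank 2; j^3 = -2*u^2*v has shape L^2 M (L != M), so D-series; mu = 7 gives D_7. The Hessian of g at 0 has rank 0. Corank 2; j^3 = -2*u^3 is a perfect cube, so E-series; the 5-jet and mu = 8 give E_8. f is D_7 but g is E_8, hence not right-equivalent.

No.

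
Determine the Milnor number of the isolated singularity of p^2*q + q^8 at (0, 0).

The Hessian of f at 0 is [[0, 0], [0, 0]] with rank 0, so corank 2. A Groebner basis of the Jacobian ideal J(f) in C{p,q} is {p^2/8 + q^7, p^3, p*q}; counting standard monomials gives mu = 9. Corank 2; j^3 = p^2*q has shape L^2 M (L != M), so D-series; mu = 9 gives D_9.

9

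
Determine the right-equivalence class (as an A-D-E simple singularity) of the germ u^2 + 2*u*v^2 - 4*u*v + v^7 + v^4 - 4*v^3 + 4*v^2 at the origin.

A6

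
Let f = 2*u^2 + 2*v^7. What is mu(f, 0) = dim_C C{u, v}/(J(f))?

The Hessian of f at 0 has rank 1. Corank 1: A-series; mu = 6 gives A_6.

6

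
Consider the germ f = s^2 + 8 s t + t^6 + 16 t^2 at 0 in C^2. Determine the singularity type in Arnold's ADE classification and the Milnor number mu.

Type A_5, Milnor number mu = 5.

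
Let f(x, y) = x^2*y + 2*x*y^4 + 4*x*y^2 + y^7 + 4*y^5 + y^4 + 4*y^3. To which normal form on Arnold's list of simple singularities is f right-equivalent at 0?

D_{5}

The Hessian of f at 0 has rank 0. Corank 2; j^3 = y*(x + 2*y)^2 has shape L^2 M (L != M), so D-series; mu = 5 gives D_5.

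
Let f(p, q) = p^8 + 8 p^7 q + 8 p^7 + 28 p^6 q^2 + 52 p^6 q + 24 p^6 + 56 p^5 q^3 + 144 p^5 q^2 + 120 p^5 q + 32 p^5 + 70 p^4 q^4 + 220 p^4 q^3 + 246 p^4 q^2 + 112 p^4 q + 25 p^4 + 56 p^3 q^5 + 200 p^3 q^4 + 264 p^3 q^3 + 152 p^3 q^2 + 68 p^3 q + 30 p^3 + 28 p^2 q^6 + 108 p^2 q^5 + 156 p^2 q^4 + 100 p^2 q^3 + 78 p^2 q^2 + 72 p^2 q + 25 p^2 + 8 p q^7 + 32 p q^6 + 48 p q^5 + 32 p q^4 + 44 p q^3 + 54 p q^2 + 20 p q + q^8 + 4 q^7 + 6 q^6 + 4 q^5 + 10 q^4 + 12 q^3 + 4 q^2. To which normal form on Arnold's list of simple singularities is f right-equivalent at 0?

A_{3}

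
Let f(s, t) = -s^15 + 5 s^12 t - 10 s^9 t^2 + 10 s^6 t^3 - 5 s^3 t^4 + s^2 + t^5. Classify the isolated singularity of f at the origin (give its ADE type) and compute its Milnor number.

Type A4, Milnor number mu = 4.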